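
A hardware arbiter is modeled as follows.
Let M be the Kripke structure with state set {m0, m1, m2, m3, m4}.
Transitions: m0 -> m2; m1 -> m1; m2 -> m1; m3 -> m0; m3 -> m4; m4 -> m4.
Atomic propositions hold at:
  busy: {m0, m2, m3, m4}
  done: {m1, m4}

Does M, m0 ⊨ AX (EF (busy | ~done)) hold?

Sat(~done) = {m0, m2, m3}
Sat(busy | ~done) = {m0, m2, m3, m4}
EF (busy | ~done): least fixpoint, start Z0 = {m0, m2, m3, m4}, add states with some successor in Z. Already a fixed point.
Sat(EF (busy | ~done)) = {m0, m2, m3, m4}
Sat(AX (EF (busy | ~done))) = {s : every successor in {m0, m2, m3, m4}} = {m0, m3, m4}
m0 ∈ Sat(AX (EF (busy | ~done))) = {m0, m3, m4}, so the formula holds at m0.

Yes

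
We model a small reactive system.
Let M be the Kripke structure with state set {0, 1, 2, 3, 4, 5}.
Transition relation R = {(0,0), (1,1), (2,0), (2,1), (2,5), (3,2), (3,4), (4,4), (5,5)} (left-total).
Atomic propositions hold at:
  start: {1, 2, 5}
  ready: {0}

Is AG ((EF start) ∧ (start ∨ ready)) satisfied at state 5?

EF start: least fixpoint, start Z0 = {1, 2, 5}, add states with some successor in Z. Z1 = {1, 2, 3, 5}; fixed.
Sat(EF start) = {1, 2, 3, 5}
Sat(start ∨ ready) = {0, 1, 2, 5}
Sat((EF start) ∧ (start ∨ ready)) = {1, 2, 5}
AG ((EF start) ∧ (start ∨ ready)): greatest fixpoint, start Z0 = {1, 2, 5}, keep only states in Sat with every successor in Z. Z1 = {1, 5}; fixed.
Sat(AG ((EF start) ∧ (start ∨ ready))) = {1, 5}
5 ∈ Sat(AG ((EF start) ∧ (start ∨ ready))) = {1, 5}, so the formula holds at 5.

Yes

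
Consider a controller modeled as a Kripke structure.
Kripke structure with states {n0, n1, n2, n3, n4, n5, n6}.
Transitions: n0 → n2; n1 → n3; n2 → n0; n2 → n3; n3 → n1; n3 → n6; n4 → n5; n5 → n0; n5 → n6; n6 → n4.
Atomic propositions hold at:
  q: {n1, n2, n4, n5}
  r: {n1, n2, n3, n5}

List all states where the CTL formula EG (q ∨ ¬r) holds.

Sat(¬r) = {n0, n4, n6}
Sat(q ∨ ¬r) = {n0, n1, n2, n4, n5, n6}
EG (q ∨ ¬r): greatest fixpoint, start Z0 = {n0, n1, n2, n4, n5, n6}, keep only states in Sat with some successor in Z. Z1 = {n0, n2, n4, n5, n6}; fixed.
Sat(EG (q ∨ ¬r)) = {n0, n2, n4, n5, n6}

{n0, n2, n4, n5, n6}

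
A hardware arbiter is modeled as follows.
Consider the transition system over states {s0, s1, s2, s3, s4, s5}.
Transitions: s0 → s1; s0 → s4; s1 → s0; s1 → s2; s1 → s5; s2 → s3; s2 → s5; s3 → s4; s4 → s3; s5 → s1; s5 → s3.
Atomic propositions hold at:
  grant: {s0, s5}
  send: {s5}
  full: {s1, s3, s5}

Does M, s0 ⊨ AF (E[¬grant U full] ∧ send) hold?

Sat(¬grant) = {s1, s2, s3, s4}
E[¬grant U full]: least fixpoint, start Z0 = Sat(full) = {s1, s3, s5}, add states in Sat(¬grant) with some successor in Z. Z1 = {s1, s2, s3, s4, s5}; fixed.
Sat(E[¬grant U full]) = {s1, s2, s3, s4, s5}
Sat(E[¬grant U full] ∧ send) = {s5}
AF (E[¬grant U full] ∧ send): least fixpoint, start Z0 = {s5}, add states with every successor in Z. Already a fixed point.
Sat(AF (E[¬grant U full] ∧ send)) = {s5}
s0 ∉ Sat(AF (E[¬grant U full] ∧ send)) = {s5}, so the formula does not hold at s0.

No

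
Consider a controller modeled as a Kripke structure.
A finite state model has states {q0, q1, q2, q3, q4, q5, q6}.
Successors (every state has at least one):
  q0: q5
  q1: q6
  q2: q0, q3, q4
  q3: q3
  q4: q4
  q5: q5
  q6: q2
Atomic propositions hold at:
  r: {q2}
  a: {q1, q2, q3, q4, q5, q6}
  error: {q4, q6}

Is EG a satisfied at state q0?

EG a: greatest fixpoint, start Z0 = {q1, q2, q3, q4, q5, q6}, keep only states in Sat with some successor in Z. Already a fixed point.
Sat(EG a) = {q1, q2, q3, q4, q5, q6}
q0 ∉ Sat(EG a) = {q1, q2, q3, q4, q5, q6}, so the formula does not hold at q0.

No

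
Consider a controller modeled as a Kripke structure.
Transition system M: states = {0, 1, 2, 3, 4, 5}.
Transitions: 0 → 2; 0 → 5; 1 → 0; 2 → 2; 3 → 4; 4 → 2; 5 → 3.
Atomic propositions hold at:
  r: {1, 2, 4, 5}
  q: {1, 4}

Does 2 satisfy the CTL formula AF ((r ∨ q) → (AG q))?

Sat(r ∨ q) = {1, 2, 4, 5}
AG q: greatest fixpoint, start Z0 = {1, 4}, keep only states in Sat with every successor in Z. Z1 = ∅; fixed.
Sat(AG q) = ∅
Sat((r ∨ q) → (AG q)) = {0, 3}
AF ((r ∨ q) → (AG q)): least fixpoint, start Z0 = {0, 3}, add states with every successor in Z. Z1 = {0, 1, 3, 5}; fixed.
Sat(AF ((r ∨ q) → (AG q))) = {0, 1, 3, 5}
2 ∉ Sat(AF ((r ∨ q) → (AG q))) = {0, 1, 3, 5}, so the formula does not hold at 2.

No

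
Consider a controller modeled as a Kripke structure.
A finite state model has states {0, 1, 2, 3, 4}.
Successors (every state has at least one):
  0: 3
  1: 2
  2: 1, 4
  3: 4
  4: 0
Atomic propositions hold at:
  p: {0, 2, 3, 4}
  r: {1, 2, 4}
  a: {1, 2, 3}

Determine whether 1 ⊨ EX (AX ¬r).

No

Sat(¬r) = {0, 3}
Sat(AX ¬r) = {s : every successor in {0, 3}} = {0, 4}
Sat(EX (AX ¬r)) = {s : some successor in {0, 4}} = {2, 3, 4}
1 ∉ Sat(EX (AX ¬r)) = {2, 3, 4}, so the formula does not hold at 1.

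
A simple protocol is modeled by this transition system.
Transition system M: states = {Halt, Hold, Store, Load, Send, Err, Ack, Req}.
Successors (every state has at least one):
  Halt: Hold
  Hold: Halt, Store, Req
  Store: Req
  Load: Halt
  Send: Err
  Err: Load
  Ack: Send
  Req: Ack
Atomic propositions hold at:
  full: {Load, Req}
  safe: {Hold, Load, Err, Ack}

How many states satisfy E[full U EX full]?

Sat(EX full) = {s : some successor in {Load, Req}} = {Hold, Store, Err}
E[full U EX full]: least fixpoint, start Z0 = Sat(EX full) = {Hold, Store, Err}, add states in Sat(full) with some successor in Z. Already a fixed point.
Sat(E[full U EX full]) = {Hold, Store, Err}
|Sat(E[full U EX full])| = |{Hold, Store, Err}| = 3.

3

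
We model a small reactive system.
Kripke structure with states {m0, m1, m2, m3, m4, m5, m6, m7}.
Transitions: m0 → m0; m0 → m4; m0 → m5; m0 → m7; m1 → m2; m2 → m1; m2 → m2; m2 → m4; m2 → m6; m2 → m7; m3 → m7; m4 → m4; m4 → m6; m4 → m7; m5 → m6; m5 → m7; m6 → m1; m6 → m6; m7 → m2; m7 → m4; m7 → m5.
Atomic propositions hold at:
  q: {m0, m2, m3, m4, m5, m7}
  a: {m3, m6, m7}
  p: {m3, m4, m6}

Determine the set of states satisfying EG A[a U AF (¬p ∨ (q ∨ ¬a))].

Sat(¬p) = {m0, m1, m2, m5, m7}
Sat(¬a) = {m0, m1, m2, m4, m5}
Sat(q ∨ ¬a) = {m0, m1, m2, m3, m4, m5, m7}
Sat(¬p ∨ (q ∨ ¬a)) = {m0, m1, m2, m3, m4, m5, m7}
AF (¬p ∨ (q ∨ ¬a)): least fixpoint, start Z0 = {m0, m1, m2, m3, m4, m5, m7}, add states with every successor in Z. Already a fixed point.
Sat(AF (¬p ∨ (q ∨ ¬a))) = {m0, m1, m2, m3, m4, m5, m7}
A[a U AF (¬p ∨ (q ∨ ¬a))]: least fixpoint, start Z0 = Sat(AF (¬p ∨ (q ∨ ¬a))) = {m0, m1, m2, m3, m4, m5, m7}, add states in Sat(a) with every successor in Z. Already a fixed point.
Sat(A[a U AF (¬p ∨ (q ∨ ¬a))]) = {m0, m1, m2, m3, m4, m5, m7}
EG A[a U AF (¬p ∨ (q ∨ ¬a))]: greatest fixpoint, start Z0 = {m0, m1, m2, m3, m4, m5, m7}, keep only states in Sat with some successor in Z. Already a fixed point.
Sat(EG A[a U AF (¬p ∨ (q ∨ ¬a))]) = {m0, m1, m2, m3, m4, m5, m7}

{m0, m1, m2, m3, m4, m5, m7}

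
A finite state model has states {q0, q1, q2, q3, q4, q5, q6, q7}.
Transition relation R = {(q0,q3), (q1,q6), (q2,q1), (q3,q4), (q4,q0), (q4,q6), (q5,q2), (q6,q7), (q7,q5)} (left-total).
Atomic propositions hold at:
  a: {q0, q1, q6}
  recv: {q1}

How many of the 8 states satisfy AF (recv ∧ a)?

5

Sat(recv ∧ a) = {q1}
AF (recv ∧ a): least fixpoint, start Z0 = {q1}, add states with every successor in Z. Z1 = {q1, q2}; Z2 = {q1, q2, q5}; Z3 = {q1, q2, q5, q7}; Z4 = {q1, q2, q5, q6, q7}; fixed.
Sat(AF (recv ∧ a)) = {q1, q2, q5, q6, q7}
|Sat(AF (recv ∧ a))| = |{q1, q2, q5, q6, q7}| = 5.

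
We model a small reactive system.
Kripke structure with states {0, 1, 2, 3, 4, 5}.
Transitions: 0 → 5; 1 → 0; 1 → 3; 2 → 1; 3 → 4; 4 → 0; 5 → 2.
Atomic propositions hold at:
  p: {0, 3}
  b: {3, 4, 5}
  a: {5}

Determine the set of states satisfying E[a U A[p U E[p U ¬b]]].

{0, 1, 2, 5}

Sat(¬b) = {0, 1, 2}
E[p U ¬b]: least fixpoint, start Z0 = Sat(¬b) = {0, 1, 2}, add states in Sat(p) with some successor in Z. Already a fixed point.
Sat(E[p U ¬b]) = {0, 1, 2}
A[p U E[p U ¬b]]: least fixpoint, start Z0 = Sat(E[p U ¬b]) = {0, 1, 2}, add states in Sat(p) with every successor in Z. Already a fixed point.
Sat(A[p U E[p U ¬b]]) = {0, 1, 2}
E[a U A[p U E[p U ¬b]]]: least fixpoint, start Z0 = Sat(A[p U E[p U ¬b]]) = {0, 1, 2}, add states in Sat(a) with some successor in Z. Z1 = {0, 1, 2, 5}; fixed.
Sat(E[a U A[p U E[p U ¬b]]]) = {0, 1, 2, 5}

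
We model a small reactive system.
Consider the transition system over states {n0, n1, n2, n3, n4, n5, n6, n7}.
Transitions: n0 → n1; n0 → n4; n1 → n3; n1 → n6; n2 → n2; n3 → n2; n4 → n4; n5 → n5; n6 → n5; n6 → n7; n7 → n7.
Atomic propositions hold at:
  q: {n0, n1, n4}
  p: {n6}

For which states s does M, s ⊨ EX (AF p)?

{n1}

AF p: least fixpoint, start Z0 = {n6}, add states with every successor in Z. Already a fixed point.
Sat(AF p) = {n6}
Sat(EX (AF p)) = {s : some successor in {n6}} = {n1}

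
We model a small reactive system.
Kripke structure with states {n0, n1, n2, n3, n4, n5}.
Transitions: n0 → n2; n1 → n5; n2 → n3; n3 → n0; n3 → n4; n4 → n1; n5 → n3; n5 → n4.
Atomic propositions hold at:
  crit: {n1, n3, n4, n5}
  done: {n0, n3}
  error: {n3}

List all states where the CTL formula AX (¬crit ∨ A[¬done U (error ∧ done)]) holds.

Sat(¬crit) = {n0, n2}
Sat(¬done) = {n1, n2, n4, n5}
Sat(error ∧ done) = {n3}
A[¬done U (error ∧ done)]: least fixpoint, start Z0 = Sat((error ∧ done)) = {n3}, add states in Sat(¬done) with every successor in Z. Z1 = {n2, n3}; fixed.
Sat(A[¬done U (error ∧ done)]) = {n2, n3}
Sat(¬crit ∨ A[¬done U (error ∧ done)]) = {n0, n2, n3}
Sat(AX (¬crit ∨ A[¬done U (error ∧ done)])) = {s : every successor in {n0, n2, n3}} = {n0, n2}

{n0, n2}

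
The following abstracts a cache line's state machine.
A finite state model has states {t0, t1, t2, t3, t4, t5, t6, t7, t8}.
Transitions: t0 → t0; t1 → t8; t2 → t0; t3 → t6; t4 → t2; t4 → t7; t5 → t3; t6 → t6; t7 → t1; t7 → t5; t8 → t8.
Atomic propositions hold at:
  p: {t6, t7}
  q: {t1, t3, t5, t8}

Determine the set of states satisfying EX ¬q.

Sat(¬q) = {t0, t2, t4, t6, t7}
Sat(EX ¬q) = {s : some successor in {t0, t2, t4, t6, t7}} = {t0, t2, t3, t4, t6}

{t0, t2, t3, t4, t6}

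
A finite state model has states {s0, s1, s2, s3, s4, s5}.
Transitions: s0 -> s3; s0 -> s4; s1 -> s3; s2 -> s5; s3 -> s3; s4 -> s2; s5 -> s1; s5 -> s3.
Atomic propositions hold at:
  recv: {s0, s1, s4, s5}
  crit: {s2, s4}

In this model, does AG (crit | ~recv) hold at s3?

Sat(~recv) = {s2, s3}
Sat(crit | ~recv) = {s2, s3, s4}
AG (crit | ~recv): greatest fixpoint, start Z0 = {s2, s3, s4}, keep only states in Sat with every successor in Z. Z1 = {s3, s4}; Z2 = {s3}; fixed.
Sat(AG (crit | ~recv)) = {s3}
s3 ∈ Sat(AG (crit | ~recv)) = {s3}, so the formula holds at s3.

Yes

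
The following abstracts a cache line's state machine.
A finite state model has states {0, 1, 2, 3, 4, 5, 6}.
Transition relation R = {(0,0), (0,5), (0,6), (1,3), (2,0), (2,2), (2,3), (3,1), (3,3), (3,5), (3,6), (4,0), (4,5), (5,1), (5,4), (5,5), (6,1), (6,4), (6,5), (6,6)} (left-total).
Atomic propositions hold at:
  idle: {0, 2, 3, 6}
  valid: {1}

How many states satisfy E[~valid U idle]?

6

Sat(~valid) = {0, 2, 3, 4, 5, 6}
E[~valid U idle]: least fixpoint, start Z0 = Sat(idle) = {0, 2, 3, 6}, add states in Sat(~valid) with some successor in Z. Z1 = {0, 2, 3, 4, 6}; Z2 = {0, 2, 3, 4, 5, 6}; fixed.
Sat(E[~valid U idle]) = {0, 2, 3, 4, 5, 6}
|Sat(E[~valid U idle])| = |{0, 2, 3, 4, 5, 6}| = 6.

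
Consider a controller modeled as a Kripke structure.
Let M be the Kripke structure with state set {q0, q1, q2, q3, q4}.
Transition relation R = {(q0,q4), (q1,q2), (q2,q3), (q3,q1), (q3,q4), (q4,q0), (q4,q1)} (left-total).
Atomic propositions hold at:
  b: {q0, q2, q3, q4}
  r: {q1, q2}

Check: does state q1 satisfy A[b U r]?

A[b U r]: least fixpoint, start Z0 = Sat(r) = {q1, q2}, add states in Sat(b) with every successor in Z. Already a fixed point.
Sat(A[b U r]) = {q1, q2}
q1 ∈ Sat(A[b U r]) = {q1, q2}, so the formula holds at q1.

Yes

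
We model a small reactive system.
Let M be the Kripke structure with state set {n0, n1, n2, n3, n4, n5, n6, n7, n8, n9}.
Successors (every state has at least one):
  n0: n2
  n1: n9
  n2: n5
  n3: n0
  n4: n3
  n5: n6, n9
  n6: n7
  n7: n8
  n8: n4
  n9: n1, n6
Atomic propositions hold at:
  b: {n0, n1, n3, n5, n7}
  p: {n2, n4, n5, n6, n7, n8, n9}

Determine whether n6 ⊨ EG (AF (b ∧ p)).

Yes

Sat(b ∧ p) = {n5, n7}
AF (b ∧ p): least fixpoint, start Z0 = {n5, n7}, add states with every successor in Z. Z1 = {n2, n5, n6, n7}; Z2 = {n0, n2, n5, n6, n7}; Z3 = {n0, n2, n3, n5, n6, n7}; Z4 = {n0, n2, n3, n4, n5, n6, n7}; Z5 = {n0, n2, n3, n4, n5, n6, n7, n8}; fixed.
Sat(AF (b ∧ p)) = {n0, n2, n3, n4, n5, n6, n7, n8}
EG (AF (b ∧ p)): greatest fixpoint, start Z0 = {n0, n2, n3, n4, n5, n6, n7, n8}, keep only states in Sat with some successor in Z. Already a fixed point.
Sat(EG (AF (b ∧ p))) = {n0, n2, n3, n4, n5, n6, n7, n8}
n6 ∈ Sat(EG (AF (b ∧ p))) = {n0, n2, n3, n4, n5, n6, n7, n8}, so the formula holds at n6.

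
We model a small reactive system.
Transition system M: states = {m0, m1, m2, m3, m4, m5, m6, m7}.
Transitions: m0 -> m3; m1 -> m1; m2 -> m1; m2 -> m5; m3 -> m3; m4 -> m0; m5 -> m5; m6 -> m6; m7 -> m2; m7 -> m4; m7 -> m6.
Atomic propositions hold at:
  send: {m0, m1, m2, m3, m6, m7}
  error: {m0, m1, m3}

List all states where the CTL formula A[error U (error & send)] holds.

Sat(error & send) = {m0, m1, m3}
A[error U (error & send)]: least fixpoint, start Z0 = Sat((error & send)) = {m0, m1, m3}, add states in Sat(error) with every successor in Z. Already a fixed point.
Sat(A[error U (error & send)]) = {m0, m1, m3}

{m0, m1, m3}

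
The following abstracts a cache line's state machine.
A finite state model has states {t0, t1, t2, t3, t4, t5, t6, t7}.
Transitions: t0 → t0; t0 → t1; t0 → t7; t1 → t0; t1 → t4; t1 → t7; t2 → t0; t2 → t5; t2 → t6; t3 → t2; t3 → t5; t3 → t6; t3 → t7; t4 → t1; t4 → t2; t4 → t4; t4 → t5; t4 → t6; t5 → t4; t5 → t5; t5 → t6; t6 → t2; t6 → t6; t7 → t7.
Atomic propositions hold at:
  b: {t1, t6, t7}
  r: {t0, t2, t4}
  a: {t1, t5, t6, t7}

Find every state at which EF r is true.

{t0, t1, t2, t3, t4, t5, t6}

EF r: least fixpoint, start Z0 = {t0, t2, t4}, add states with some successor in Z. Z1 = {t0, t1, t2, t3, t4, t5, t6}; fixed.
Sat(EF r) = {t0, t1, t2, t3, t4, t5, t6}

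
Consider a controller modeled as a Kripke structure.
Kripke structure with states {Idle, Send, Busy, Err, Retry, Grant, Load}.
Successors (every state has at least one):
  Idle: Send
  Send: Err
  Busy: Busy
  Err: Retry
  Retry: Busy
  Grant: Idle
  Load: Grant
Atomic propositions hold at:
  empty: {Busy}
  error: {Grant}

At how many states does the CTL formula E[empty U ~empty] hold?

6

Sat(~empty) = {Idle, Send, Err, Retry, Grant, Load}
E[empty U ~empty]: least fixpoint, start Z0 = Sat(~empty) = {Idle, Send, Err, Retry, Grant, Load}, add states in Sat(empty) with some successor in Z. Already a fixed point.
Sat(E[empty U ~empty]) = {Idle, Send, Err, Retry, Grant, Load}
|Sat(E[empty U ~empty])| = |{Idle, Send, Err, Retry, Grant, Load}| = 6.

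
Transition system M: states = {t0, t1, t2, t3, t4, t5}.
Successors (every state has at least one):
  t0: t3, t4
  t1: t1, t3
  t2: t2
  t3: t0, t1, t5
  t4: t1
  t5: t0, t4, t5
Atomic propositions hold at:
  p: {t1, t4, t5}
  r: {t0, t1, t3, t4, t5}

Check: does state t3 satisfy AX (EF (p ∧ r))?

Sat(p ∧ r) = {t1, t4, t5}
EF (p ∧ r): least fixpoint, start Z0 = {t1, t4, t5}, add states with some successor in Z. Z1 = {t0, t1, t3, t4, t5}; fixed.
Sat(EF (p ∧ r)) = {t0, t1, t3, t4, t5}
Sat(AX (EF (p ∧ r))) = {s : every successor in {t0, t1, t3, t4, t5}} = {t0, t1, t3, t4, t5}
t3 ∈ Sat(AX (EF (p ∧ r))) = {t0, t1, t3, t4, t5}, so the formula holds at t3.

Yes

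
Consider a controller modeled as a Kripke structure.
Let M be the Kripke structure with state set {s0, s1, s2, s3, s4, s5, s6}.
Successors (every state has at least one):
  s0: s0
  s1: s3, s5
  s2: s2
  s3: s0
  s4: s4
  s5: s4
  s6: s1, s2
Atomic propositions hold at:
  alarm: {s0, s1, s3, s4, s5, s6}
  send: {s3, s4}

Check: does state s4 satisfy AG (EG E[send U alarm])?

Yes

E[send U alarm]: least fixpoint, start Z0 = Sat(alarm) = {s0, s1, s3, s4, s5, s6}, add states in Sat(send) with some successor in Z. Already a fixed point.
Sat(E[send U alarm]) = {s0, s1, s3, s4, s5, s6}
EG E[send U alarm]: greatest fixpoint, start Z0 = {s0, s1, s3, s4, s5, s6}, keep only states in Sat with some successor in Z. Already a fixed point.
Sat(EG E[send U alarm]) = {s0, s1, s3, s4, s5, s6}
AG (EG E[send U alarm]): greatest fixpoint, start Z0 = {s0, s1, s3, s4, s5, s6}, keep only states in Sat with every successor in Z. Z1 = {s0, s1, s3, s4, s5}; fixed.
Sat(AG (EG E[send U alarm])) = {s0, s1, s3, s4, s5}
s4 ∈ Sat(AG (EG E[send U alarm])) = {s0, s1, s3, s4, s5}, so the formula holds at s4.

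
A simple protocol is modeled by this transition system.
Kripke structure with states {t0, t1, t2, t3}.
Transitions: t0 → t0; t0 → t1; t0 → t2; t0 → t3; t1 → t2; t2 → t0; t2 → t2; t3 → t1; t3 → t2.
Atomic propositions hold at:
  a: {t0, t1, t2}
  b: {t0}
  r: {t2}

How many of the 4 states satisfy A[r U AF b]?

AF b: least fixpoint, start Z0 = {t0}, add states with every successor in Z. Already a fixed point.
Sat(AF b) = {t0}
A[r U AF b]: least fixpoint, start Z0 = Sat(AF b) = {t0}, add states in Sat(r) with every successor in Z. Already a fixed point.
Sat(A[r U AF b]) = {t0}
|Sat(A[r U AF b])| = |{t0}| = 1.

1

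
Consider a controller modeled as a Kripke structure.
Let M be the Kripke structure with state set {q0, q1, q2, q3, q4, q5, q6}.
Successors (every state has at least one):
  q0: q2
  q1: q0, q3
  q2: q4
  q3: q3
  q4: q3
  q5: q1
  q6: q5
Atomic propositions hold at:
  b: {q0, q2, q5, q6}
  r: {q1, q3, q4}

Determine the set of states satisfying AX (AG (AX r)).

Sat(AX r) = {s : every successor in {q1, q3, q4}} = {q2, q3, q4, q5}
AG (AX r): greatest fixpoint, start Z0 = {q2, q3, q4, q5}, keep only states in Sat with every successor in Z. Z1 = {q2, q3, q4}; fixed.
Sat(AG (AX r)) = {q2, q3, q4}
Sat(AX (AG (AX r))) = {s : every successor in {q2, q3, q4}} = {q0, q2, q3, q4}

{q0, q2, q3, q4}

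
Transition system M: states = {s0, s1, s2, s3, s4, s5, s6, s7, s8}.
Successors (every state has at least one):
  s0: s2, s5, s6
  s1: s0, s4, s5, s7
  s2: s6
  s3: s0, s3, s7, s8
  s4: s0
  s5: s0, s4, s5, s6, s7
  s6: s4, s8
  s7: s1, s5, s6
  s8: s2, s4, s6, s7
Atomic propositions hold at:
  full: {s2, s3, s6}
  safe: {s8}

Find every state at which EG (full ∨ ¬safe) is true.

{s0, s1, s2, s3, s4, s5, s6, s7}

Sat(¬safe) = {s0, s1, s2, s3, s4, s5, s6, s7}
Sat(full ∨ ¬safe) = {s0, s1, s2, s3, s4, s5, s6, s7}
EG (full ∨ ¬safe): greatest fixpoint, start Z0 = {s0, s1, s2, s3, s4, s5, s6, s7}, keep only states in Sat with some successor in Z. Already a fixed point.
Sat(EG (full ∨ ¬safe)) = {s0, s1, s2, s3, s4, s5, s6, s7}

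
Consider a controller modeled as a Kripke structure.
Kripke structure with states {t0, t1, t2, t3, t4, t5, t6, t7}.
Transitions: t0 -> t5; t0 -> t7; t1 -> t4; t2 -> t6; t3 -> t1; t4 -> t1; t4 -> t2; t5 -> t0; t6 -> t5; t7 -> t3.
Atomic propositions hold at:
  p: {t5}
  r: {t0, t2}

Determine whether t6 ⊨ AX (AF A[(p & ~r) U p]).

Sat(~r) = {t1, t3, t4, t5, t6, t7}
Sat(p & ~r) = {t5}
A[(p & ~r) U p]: least fixpoint, start Z0 = Sat(p) = {t5}, add states in Sat(p & ~r) with every successor in Z. Already a fixed point.
Sat(A[(p & ~r) U p]) = {t5}
AF A[(p & ~r) U p]: least fixpoint, start Z0 = {t5}, add states with every successor in Z. Z1 = {t5, t6}; Z2 = {t2, t5, t6}; fixed.
Sat(AF A[(p & ~r) U p]) = {t2, t5, t6}
Sat(AX (AF A[(p & ~r) U p])) = {s : every successor in {t2, t5, t6}} = {t2, t6}
t6 ∈ Sat(AX (AF A[(p & ~r) U p])) = {t2, t6}, so the formula holds at t6.

Yes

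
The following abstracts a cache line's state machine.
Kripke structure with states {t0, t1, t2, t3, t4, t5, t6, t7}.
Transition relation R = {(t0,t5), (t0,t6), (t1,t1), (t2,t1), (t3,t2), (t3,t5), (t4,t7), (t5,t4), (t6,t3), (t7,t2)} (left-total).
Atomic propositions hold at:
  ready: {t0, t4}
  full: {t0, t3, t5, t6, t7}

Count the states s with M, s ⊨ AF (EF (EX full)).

Sat(EX full) = {s : some successor in {t0, t3, t5, t6, t7}} = {t0, t3, t4, t6}
EF (EX full): least fixpoint, start Z0 = {t0, t3, t4, t6}, add states with some successor in Z. Z1 = {t0, t3, t4, t5, t6}; fixed.
Sat(EF (EX full)) = {t0, t3, t4, t5, t6}
AF (EF (EX full)): least fixpoint, start Z0 = {t0, t3, t4, t5, t6}, add states with every successor in Z. Already a fixed point.
Sat(AF (EF (EX full))) = {t0, t3, t4, t5, t6}
|Sat(AF (EF (EX full)))| = |{t0, t3, t4, t5, t6}| = 5.

5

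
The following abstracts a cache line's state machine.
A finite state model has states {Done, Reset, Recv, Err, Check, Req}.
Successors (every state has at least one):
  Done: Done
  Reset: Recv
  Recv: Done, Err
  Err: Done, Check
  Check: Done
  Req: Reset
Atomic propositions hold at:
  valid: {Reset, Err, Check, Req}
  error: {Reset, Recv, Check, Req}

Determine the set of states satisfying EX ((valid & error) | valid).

{Recv, Err, Req}

Sat(valid & error) = {Reset, Check, Req}
Sat((valid & error) | valid) = {Reset, Err, Check, Req}
Sat(EX ((valid & error) | valid)) = {s : some successor in {Reset, Err, Check, Req}} = {Recv, Err, Req}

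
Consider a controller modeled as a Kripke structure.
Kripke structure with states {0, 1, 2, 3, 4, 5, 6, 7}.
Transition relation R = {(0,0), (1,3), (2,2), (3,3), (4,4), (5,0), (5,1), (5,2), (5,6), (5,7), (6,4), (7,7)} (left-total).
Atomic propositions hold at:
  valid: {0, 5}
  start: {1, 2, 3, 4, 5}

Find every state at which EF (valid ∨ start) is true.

{0, 1, 2, 3, 4, 5, 6}

Sat(valid ∨ start) = {0, 1, 2, 3, 4, 5}
EF (valid ∨ start): least fixpoint, start Z0 = {0, 1, 2, 3, 4, 5}, add states with some successor in Z. Z1 = {0, 1, 2, 3, 4, 5, 6}; fixed.
Sat(EF (valid ∨ start)) = {0, 1, 2, 3, 4, 5, 6}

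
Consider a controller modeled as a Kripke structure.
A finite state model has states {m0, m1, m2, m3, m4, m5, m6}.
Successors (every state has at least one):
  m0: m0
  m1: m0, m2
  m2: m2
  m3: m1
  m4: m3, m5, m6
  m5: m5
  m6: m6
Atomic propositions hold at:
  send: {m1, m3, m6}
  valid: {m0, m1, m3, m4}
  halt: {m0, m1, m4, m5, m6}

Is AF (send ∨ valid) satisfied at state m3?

Sat(send ∨ valid) = {m0, m1, m3, m4, m6}
AF (send ∨ valid): least fixpoint, start Z0 = {m0, m1, m3, m4, m6}, add states with every successor in Z. Already a fixed point.
Sat(AF (send ∨ valid)) = {m0, m1, m3, m4, m6}
m3 ∈ Sat(AF (send ∨ valid)) = {m0, m1, m3, m4, m6}, so the formula holds at m3.

Yes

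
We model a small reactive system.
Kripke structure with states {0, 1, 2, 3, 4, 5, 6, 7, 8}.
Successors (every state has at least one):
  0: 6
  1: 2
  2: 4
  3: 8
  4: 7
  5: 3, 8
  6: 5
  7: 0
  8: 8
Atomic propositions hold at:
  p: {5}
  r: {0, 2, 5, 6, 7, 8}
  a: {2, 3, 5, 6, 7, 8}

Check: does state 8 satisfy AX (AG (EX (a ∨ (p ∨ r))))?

Yes

Sat(p ∨ r) = {0, 2, 5, 6, 7, 8}
Sat(a ∨ (p ∨ r)) = {0, 2, 3, 5, 6, 7, 8}
Sat(EX (a ∨ (p ∨ r))) = {s : some successor in {0, 2, 3, 5, 6, 7, 8}} = {0, 1, 3, 4, 5, 6, 7, 8}
AG (EX (a ∨ (p ∨ r))): greatest fixpoint, start Z0 = {0, 1, 3, 4, 5, 6, 7, 8}, keep only states in Sat with every successor in Z. Z1 = {0, 3, 4, 5, 6, 7, 8}; fixed.
Sat(AG (EX (a ∨ (p ∨ r)))) = {0, 3, 4, 5, 6, 7, 8}
Sat(AX (AG (EX (a ∨ (p ∨ r))))) = {s : every successor in {0, 3, 4, 5, 6, 7, 8}} = {0, 2, 3, 4, 5, 6, 7, 8}
8 ∈ Sat(AX (AG (EX (a ∨ (p ∨ r))))) = {0, 2, 3, 4, 5, 6, 7, 8}, so the formula holds at 8.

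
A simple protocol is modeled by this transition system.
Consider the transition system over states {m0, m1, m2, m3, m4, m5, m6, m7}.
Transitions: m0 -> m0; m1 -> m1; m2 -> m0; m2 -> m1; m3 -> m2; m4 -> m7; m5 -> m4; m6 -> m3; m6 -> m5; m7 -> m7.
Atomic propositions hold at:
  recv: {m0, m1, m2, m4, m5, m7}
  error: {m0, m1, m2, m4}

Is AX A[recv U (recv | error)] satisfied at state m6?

Sat(recv | error) = {m0, m1, m2, m4, m5, m7}
A[recv U (recv | error)]: least fixpoint, start Z0 = Sat((recv | error)) = {m0, m1, m2, m4, m5, m7}, add states in Sat(recv) with every successor in Z. Already a fixed point.
Sat(A[recv U (recv | error)]) = {m0, m1, m2, m4, m5, m7}
Sat(AX A[recv U (recv | error)]) = {s : every successor in {m0, m1, m2, m4, m5, m7}} = {m0, m1, m2, m3, m4, m5, m7}
m6 ∉ Sat(AX A[recv U (recv | error)]) = {m0, m1, m2, m3, m4, m5, m7}, so the formula does not hold at m6.

No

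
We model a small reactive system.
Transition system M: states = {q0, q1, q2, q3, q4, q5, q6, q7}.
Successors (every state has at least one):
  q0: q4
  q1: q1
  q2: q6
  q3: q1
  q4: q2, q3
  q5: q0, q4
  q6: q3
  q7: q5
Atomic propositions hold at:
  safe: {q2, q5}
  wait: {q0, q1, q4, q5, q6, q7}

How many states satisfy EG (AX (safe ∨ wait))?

2

Sat(safe ∨ wait) = {q0, q1, q2, q4, q5, q6, q7}
Sat(AX (safe ∨ wait)) = {s : every successor in {q0, q1, q2, q4, q5, q6, q7}} = {q0, q1, q2, q3, q5, q7}
EG (AX (safe ∨ wait)): greatest fixpoint, start Z0 = {q0, q1, q2, q3, q5, q7}, keep only states in Sat with some successor in Z. Z1 = {q1, q3, q5, q7}; Z2 = {q1, q3, q7}; Z3 = {q1, q3}; fixed.
Sat(EG (AX (safe ∨ wait))) = {q1, q3}
|Sat(EG (AX (safe ∨ wait)))| = |{q1, q3}| = 2.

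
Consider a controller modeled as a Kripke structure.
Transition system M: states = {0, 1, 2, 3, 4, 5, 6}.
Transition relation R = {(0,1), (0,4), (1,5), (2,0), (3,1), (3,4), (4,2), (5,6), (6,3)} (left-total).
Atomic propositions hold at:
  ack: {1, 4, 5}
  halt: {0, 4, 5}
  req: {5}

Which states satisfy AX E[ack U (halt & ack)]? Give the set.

Sat(halt & ack) = {4, 5}
E[ack U (halt & ack)]: least fixpoint, start Z0 = Sat((halt & ack)) = {4, 5}, add states in Sat(ack) with some successor in Z. Z1 = {1, 4, 5}; fixed.
Sat(E[ack U (halt & ack)]) = {1, 4, 5}
Sat(AX E[ack U (halt & ack)]) = {s : every successor in {1, 4, 5}} = {0, 1, 3}

{0, 1, 3}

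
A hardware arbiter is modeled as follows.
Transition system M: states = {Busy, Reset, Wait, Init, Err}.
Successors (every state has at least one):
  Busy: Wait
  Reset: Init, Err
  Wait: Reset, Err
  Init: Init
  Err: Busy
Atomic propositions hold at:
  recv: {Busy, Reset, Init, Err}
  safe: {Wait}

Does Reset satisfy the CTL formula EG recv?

Yes

EG recv: greatest fixpoint, start Z0 = {Busy, Reset, Init, Err}, keep only states in Sat with some successor in Z. Z1 = {Reset, Init, Err}; Z2 = {Reset, Init}; fixed.
Sat(EG recv) = {Reset, Init}
Reset ∈ Sat(EG recv) = {Reset, Init}, so the formula holds at Reset.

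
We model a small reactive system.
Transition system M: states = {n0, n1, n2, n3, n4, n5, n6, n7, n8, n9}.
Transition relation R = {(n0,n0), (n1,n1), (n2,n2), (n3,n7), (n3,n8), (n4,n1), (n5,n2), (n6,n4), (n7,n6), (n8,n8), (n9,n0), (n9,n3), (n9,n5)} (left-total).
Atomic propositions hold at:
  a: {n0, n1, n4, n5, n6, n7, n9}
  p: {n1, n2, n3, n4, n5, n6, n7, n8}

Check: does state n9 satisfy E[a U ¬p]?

Yes

Sat(¬p) = {n0, n9}
E[a U ¬p]: least fixpoint, start Z0 = Sat(¬p) = {n0, n9}, add states in Sat(a) with some successor in Z. Already a fixed point.
Sat(E[a U ¬p]) = {n0, n9}
n9 ∈ Sat(E[a U ¬p]) = {n0, n9}, so the formula holds at n9.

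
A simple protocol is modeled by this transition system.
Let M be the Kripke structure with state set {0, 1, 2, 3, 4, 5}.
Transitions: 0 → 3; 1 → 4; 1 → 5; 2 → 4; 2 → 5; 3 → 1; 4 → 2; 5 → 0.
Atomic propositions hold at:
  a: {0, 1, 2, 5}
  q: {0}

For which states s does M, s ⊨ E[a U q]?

E[a U q]: least fixpoint, start Z0 = Sat(q) = {0}, add states in Sat(a) with some successor in Z. Z1 = {0, 5}; Z2 = {0, 1, 2, 5}; fixed.
Sat(E[a U q]) = {0, 1, 2, 5}

{0, 1, 2, 5}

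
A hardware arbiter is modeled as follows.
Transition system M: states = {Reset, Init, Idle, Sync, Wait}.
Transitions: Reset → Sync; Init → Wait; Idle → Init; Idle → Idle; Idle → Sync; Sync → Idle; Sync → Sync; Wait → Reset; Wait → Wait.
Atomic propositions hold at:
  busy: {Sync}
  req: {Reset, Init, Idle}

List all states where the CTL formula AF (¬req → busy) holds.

{Reset, Init, Idle, Sync}

Sat(¬req) = {Sync, Wait}
Sat(¬req → busy) = {Reset, Init, Idle, Sync}
AF (¬req → busy): least fixpoint, start Z0 = {Reset, Init, Idle, Sync}, add states with every successor in Z. Already a fixed point.
Sat(AF (¬req → busy)) = {Reset, Init, Idle, Sync}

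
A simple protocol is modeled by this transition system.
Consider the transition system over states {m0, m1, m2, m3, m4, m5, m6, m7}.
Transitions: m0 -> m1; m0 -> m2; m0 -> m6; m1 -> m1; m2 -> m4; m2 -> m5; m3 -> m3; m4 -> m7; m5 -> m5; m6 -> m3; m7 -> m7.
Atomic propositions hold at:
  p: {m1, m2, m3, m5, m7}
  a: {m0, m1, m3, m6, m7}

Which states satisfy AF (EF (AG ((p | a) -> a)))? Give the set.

Sat(p | a) = {m0, m1, m2, m3, m5, m6, m7}
Sat((p | a) -> a) = {m0, m1, m3, m4, m6, m7}
AG ((p | a) -> a): greatest fixpoint, start Z0 = {m0, m1, m3, m4, m6, m7}, keep only states in Sat with every successor in Z. Z1 = {m1, m3, m4, m6, m7}; fixed.
Sat(AG ((p | a) -> a)) = {m1, m3, m4, m6, m7}
EF (AG ((p | a) -> a)): least fixpoint, start Z0 = {m1, m3, m4, m6, m7}, add states with some successor in Z. Z1 = {m0, m1, m2, m3, m4, m6, m7}; fixed.
Sat(EF (AG ((p | a) -> a))) = {m0, m1, m2, m3, m4, m6, m7}
AF (EF (AG ((p | a) -> a))): least fixpoint, start Z0 = {m0, m1, m2, m3, m4, m6, m7}, add states with every successor in Z. Already a fixed point.
Sat(AF (EF (AG ((p | a) -> a)))) = {m0, m1, m2, m3, m4, m6, m7}

{m0, m1, m2, m3, m4, m6, m7}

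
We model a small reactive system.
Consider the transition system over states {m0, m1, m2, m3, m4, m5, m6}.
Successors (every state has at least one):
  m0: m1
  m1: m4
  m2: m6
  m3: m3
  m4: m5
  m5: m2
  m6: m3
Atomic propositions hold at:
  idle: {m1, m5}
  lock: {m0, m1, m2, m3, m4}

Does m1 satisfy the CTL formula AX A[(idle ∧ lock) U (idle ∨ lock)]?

Sat(idle ∧ lock) = {m1}
Sat(idle ∨ lock) = {m0, m1, m2, m3, m4, m5}
A[(idle ∧ lock) U (idle ∨ lock)]: least fixpoint, start Z0 = Sat((idle ∨ lock)) = {m0, m1, m2, m3, m4, m5}, add states in Sat(idle ∧ lock) with every successor in Z. Already a fixed point.
Sat(A[(idle ∧ lock) U (idle ∨ lock)]) = {m0, m1, m2, m3, m4, m5}
Sat(AX A[(idle ∧ lock) U (idle ∨ lock)]) = {s : every successor in {m0, m1, m2, m3, m4, m5}} = {m0, m1, m3, m4, m5, m6}
m1 ∈ Sat(AX A[(idle ∧ lock) U (idle ∨ lock)]) = {m0, m1, m3, m4, m5, m6}, so the formula holds at m1.

Yes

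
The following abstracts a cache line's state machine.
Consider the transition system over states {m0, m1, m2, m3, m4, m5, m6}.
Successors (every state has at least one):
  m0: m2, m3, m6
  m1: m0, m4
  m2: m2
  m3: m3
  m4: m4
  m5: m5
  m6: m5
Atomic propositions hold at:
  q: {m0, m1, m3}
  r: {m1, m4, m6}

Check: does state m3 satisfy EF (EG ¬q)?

Sat(¬q) = {m2, m4, m5, m6}
EG ¬q: greatest fixpoint, start Z0 = {m2, m4, m5, m6}, keep only states in Sat with some successor in Z. Already a fixed point.
Sat(EG ¬q) = {m2, m4, m5, m6}
EF (EG ¬q): least fixpoint, start Z0 = {m2, m4, m5, m6}, add states with some successor in Z. Z1 = {m0, m1, m2, m4, m5, m6}; fixed.
Sat(EF (EG ¬q)) = {m0, m1, m2, m4, m5, m6}
m3 ∉ Sat(EF (EG ¬q)) = {m0, m1, m2, m4, m5, m6}, so the formula does not hold at m3.

No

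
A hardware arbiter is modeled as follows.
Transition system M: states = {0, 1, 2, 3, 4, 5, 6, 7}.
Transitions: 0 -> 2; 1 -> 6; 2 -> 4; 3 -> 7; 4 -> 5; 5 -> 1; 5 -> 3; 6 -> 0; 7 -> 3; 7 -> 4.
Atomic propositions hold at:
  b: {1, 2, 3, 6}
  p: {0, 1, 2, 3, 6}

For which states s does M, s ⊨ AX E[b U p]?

E[b U p]: least fixpoint, start Z0 = Sat(p) = {0, 1, 2, 3, 6}, add states in Sat(b) with some successor in Z. Already a fixed point.
Sat(E[b U p]) = {0, 1, 2, 3, 6}
Sat(AX E[b U p]) = {s : every successor in {0, 1, 2, 3, 6}} = {0, 1, 5, 6}

{0, 1, 5, 6}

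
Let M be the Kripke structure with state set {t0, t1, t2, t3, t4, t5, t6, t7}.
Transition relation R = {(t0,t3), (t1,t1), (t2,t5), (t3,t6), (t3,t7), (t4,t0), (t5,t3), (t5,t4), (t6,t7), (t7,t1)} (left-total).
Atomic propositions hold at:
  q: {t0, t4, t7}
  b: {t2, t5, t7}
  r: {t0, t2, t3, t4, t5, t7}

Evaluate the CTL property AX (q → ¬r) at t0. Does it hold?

Sat(¬r) = {t1, t6}
Sat(q → ¬r) = {t1, t2, t3, t5, t6}
Sat(AX (q → ¬r)) = {s : every successor in {t1, t2, t3, t5, t6}} = {t0, t1, t2, t7}
t0 ∈ Sat(AX (q → ¬r)) = {t0, t1, t2, t7}, so the formula holds at t0.

Yes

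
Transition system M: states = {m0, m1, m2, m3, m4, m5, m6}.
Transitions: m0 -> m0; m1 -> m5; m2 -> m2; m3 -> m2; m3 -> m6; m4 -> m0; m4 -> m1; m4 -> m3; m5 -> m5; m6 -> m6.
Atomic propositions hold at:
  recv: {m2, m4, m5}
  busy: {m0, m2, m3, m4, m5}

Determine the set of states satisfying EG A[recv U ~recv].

{m0, m3, m4, m6}

Sat(~recv) = {m0, m1, m3, m6}
A[recv U ~recv]: least fixpoint, start Z0 = Sat(~recv) = {m0, m1, m3, m6}, add states in Sat(recv) with every successor in Z. Z1 = {m0, m1, m3, m4, m6}; fixed.
Sat(A[recv U ~recv]) = {m0, m1, m3, m4, m6}
EG A[recv U ~recv]: greatest fixpoint, start Z0 = {m0, m1, m3, m4, m6}, keep only states in Sat with some successor in Z. Z1 = {m0, m3, m4, m6}; fixed.
Sat(EG A[recv U ~recv]) = {m0, m3, m4, m6}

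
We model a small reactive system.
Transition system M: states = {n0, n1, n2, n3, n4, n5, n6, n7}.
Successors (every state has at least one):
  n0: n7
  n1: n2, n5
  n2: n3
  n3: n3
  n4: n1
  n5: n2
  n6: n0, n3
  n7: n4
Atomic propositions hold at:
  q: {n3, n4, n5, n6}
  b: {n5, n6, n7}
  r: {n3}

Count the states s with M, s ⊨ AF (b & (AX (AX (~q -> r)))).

1

Sat(~q) = {n0, n1, n2, n7}
Sat(~q -> r) = {n3, n4, n5, n6}
Sat(AX (~q -> r)) = {s : every successor in {n3, n4, n5, n6}} = {n2, n3, n7}
Sat(AX (AX (~q -> r))) = {s : every successor in {n2, n3, n7}} = {n0, n2, n3, n5}
Sat(b & (AX (AX (~q -> r)))) = {n5}
AF (b & (AX (AX (~q -> r)))): least fixpoint, start Z0 = {n5}, add states with every successor in Z. Already a fixed point.
Sat(AF (b & (AX (AX (~q -> r))))) = {n5}
|Sat(AF (b & (AX (AX (~q -> r)))))| = |{n5}| = 1.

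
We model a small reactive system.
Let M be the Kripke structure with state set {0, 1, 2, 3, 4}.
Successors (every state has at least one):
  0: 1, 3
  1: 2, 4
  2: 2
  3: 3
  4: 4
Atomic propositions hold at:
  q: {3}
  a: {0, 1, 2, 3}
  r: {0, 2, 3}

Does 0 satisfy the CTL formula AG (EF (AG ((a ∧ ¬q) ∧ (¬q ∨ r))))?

No

Sat(¬q) = {0, 1, 2, 4}
Sat(a ∧ ¬q) = {0, 1, 2}
Sat(¬q ∨ r) = {0, 1, 2, 3, 4}
Sat((a ∧ ¬q) ∧ (¬q ∨ r)) = {0, 1, 2}
AG ((a ∧ ¬q) ∧ (¬q ∨ r)): greatest fixpoint, start Z0 = {0, 1, 2}, keep only states in Sat with every successor in Z. Z1 = {2}; fixed.
Sat(AG ((a ∧ ¬q) ∧ (¬q ∨ r))) = {2}
EF (AG ((a ∧ ¬q) ∧ (¬q ∨ r))): least fixpoint, start Z0 = {2}, add states with some successor in Z. Z1 = {1, 2}; Z2 = {0, 1, 2}; fixed.
Sat(EF (AG ((a ∧ ¬q) ∧ (¬q ∨ r)))) = {0, 1, 2}
AG (EF (AG ((a ∧ ¬q) ∧ (¬q ∨ r)))): greatest fixpoint, start Z0 = {0, 1, 2}, keep only states in Sat with every successor in Z. Z1 = {2}; fixed.
Sat(AG (EF (AG ((a ∧ ¬q) ∧ (¬q ∨ r))))) = {2}
0 ∉ Sat(AG (EF (AG ((a ∧ ¬q) ∧ (¬q ∨ r))))) = {2}, so the formula does not hold at 0.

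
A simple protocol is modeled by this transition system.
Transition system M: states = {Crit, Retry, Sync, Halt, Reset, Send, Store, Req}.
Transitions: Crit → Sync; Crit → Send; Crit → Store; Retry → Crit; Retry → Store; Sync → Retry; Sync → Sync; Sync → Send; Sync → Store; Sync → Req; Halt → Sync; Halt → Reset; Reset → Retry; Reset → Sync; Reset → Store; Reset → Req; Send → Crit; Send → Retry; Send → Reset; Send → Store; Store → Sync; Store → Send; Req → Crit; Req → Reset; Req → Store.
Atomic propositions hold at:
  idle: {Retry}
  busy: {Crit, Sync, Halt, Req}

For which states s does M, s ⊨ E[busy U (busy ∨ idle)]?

{Crit, Retry, Sync, Halt, Req}

Sat(busy ∨ idle) = {Crit, Retry, Sync, Halt, Req}
E[busy U (busy ∨ idle)]: least fixpoint, start Z0 = Sat((busy ∨ idle)) = {Crit, Retry, Sync, Halt, Req}, add states in Sat(busy) with some successor in Z. Already a fixed point.
Sat(E[busy U (busy ∨ idle)]) = {Crit, Retry, Sync, Halt, Req}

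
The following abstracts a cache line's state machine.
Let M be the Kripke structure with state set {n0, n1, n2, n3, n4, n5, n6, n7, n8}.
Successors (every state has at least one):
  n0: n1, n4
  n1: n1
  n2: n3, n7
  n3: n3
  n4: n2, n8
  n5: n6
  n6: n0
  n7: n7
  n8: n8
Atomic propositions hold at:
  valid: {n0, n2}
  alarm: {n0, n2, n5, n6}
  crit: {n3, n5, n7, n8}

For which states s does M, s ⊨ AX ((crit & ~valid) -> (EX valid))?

Sat(~valid) = {n1, n3, n4, n5, n6, n7, n8}
Sat(crit & ~valid) = {n3, n5, n7, n8}
Sat(EX valid) = {s : some successor in {n0, n2}} = {n4, n6}
Sat((crit & ~valid) -> (EX valid)) = {n0, n1, n2, n4, n6}
Sat(AX ((crit & ~valid) -> (EX valid))) = {s : every successor in {n0, n1, n2, n4, n6}} = {n0, n1, n5, n6}

{n0, n1, n5, n6}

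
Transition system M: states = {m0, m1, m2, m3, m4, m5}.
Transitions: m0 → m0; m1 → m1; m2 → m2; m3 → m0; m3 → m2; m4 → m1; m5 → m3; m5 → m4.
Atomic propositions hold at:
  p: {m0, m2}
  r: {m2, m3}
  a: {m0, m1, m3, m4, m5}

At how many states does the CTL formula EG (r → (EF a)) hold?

EF a: least fixpoint, start Z0 = {m0, m1, m3, m4, m5}, add states with some successor in Z. Already a fixed point.
Sat(EF a) = {m0, m1, m3, m4, m5}
Sat(r → (EF a)) = {m0, m1, m3, m4, m5}
EG (r → (EF a)): greatest fixpoint, start Z0 = {m0, m1, m3, m4, m5}, keep only states in Sat with some successor in Z. Already a fixed point.
Sat(EG (r → (EF a))) = {m0, m1, m3, m4, m5}
|Sat(EG (r → (EF a)))| = |{m0, m1, m3, m4, m5}| = 5.

5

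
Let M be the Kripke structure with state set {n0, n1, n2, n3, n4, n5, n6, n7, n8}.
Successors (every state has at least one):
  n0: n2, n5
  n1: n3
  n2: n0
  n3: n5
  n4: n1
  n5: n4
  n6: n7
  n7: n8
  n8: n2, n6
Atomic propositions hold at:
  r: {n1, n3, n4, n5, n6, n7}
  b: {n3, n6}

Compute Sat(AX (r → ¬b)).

Sat(¬b) = {n0, n1, n2, n4, n5, n7, n8}
Sat(r → ¬b) = {n0, n1, n2, n4, n5, n7, n8}
Sat(AX (r → ¬b)) = {s : every successor in {n0, n1, n2, n4, n5, n7, n8}} = {n0, n2, n3, n4, n5, n6, n7}

{n0, n2, n3, n4, n5, n6, n7}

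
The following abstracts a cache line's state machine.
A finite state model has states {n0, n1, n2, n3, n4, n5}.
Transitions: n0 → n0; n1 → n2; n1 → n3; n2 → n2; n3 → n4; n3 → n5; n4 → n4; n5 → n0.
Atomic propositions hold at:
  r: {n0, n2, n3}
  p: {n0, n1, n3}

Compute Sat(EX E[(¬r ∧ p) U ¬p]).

Sat(¬r) = {n1, n4, n5}
Sat(¬r ∧ p) = {n1}
Sat(¬p) = {n2, n4, n5}
E[(¬r ∧ p) U ¬p]: least fixpoint, start Z0 = Sat(¬p) = {n2, n4, n5}, add states in Sat(¬r ∧ p) with some successor in Z. Z1 = {n1, n2, n4, n5}; fixed.
Sat(E[(¬r ∧ p) U ¬p]) = {n1, n2, n4, n5}
Sat(EX E[(¬r ∧ p) U ¬p]) = {s : some successor in {n1, n2, n4, n5}} = {n1, n2, n3, n4}

{n1, n2, n3, n4}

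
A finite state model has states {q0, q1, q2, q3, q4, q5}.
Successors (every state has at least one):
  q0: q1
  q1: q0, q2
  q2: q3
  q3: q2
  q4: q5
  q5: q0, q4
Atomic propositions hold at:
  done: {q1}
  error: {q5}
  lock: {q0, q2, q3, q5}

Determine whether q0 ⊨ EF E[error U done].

E[error U done]: least fixpoint, start Z0 = Sat(done) = {q1}, add states in Sat(error) with some successor in Z. Already a fixed point.
Sat(E[error U done]) = {q1}
EF E[error U done]: least fixpoint, start Z0 = {q1}, add states with some successor in Z. Z1 = {q0, q1}; Z2 = {q0, q1, q5}; Z3 = {q0, q1, q4, q5}; fixed.
Sat(EF E[error U done]) = {q0, q1, q4, q5}
q0 ∈ Sat(EF E[error U done]) = {q0, q1, q4, q5}, so the formula holds at q0.

Yes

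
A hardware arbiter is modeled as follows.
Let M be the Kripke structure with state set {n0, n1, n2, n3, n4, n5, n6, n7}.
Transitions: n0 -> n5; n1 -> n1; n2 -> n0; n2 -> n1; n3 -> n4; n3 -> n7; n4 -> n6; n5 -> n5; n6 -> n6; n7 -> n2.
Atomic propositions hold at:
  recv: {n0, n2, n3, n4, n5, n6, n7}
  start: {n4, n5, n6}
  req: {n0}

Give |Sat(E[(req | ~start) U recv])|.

Sat(~start) = {n0, n1, n2, n3, n7}
Sat(req | ~start) = {n0, n1, n2, n3, n7}
E[(req | ~start) U recv]: least fixpoint, start Z0 = Sat(recv) = {n0, n2, n3, n4, n5, n6, n7}, add states in Sat(req | ~start) with some successor in Z. Already a fixed point.
Sat(E[(req | ~start) U recv]) = {n0, n2, n3, n4, n5, n6, n7}
|Sat(E[(req | ~start) U recv])| = |{n0, n2, n3, n4, n5, n6, n7}| = 7.

7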